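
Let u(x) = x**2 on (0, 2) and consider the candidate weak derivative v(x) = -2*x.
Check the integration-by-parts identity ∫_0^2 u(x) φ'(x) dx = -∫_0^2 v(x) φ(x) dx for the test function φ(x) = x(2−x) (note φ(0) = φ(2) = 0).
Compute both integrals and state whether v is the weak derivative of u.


LHS = -8/3, RHS = 8/3. No, v is not the weak derivative of u.

u(x) = x**2, classical derivative u'(x) = 2*x.
φ(x) = x(2−x), so φ'(x) = 2 - 2*x.
Note φ(0) = φ(2) = 0, so the boundary term u·φ vanishes.
LHS = ∫_0^2 u(x) φ'(x) dx = ∫_0^2 (-2*x^3 + 2*x^2) dx. Term by term:
  ∫_0^2 -2*x^3 dx = -8;  ∫_0^2 2*x^2 dx = 16/3.
Sum: -8 + 16/3 = -8/3.
So LHS = -8/3.
∫_0^2 v(x) φ(x) dx = ∫_0^2 (2*x^3 - 4*x^2) dx. Term by term:
  ∫_0^2 2*x^3 dx = 8;  ∫_0^2 -4*x^2 dx = -32/3.
Sum: 8 − 32/3 = -8/3.
So RHS = -∫_0^2 v(x) φ(x) dx = 8/3.
LHS − RHS = -16/3 ≠ 0, so the identity fails.
(For a valid weak derivative the identity must hold for EVERY test function, in particular this one. The failure shows v is NOT the weak derivative of u.)
Correct weak derivative would be u'(x) = 2*x.


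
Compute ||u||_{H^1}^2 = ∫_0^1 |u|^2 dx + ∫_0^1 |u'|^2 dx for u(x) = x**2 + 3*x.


||u||_{H^1}^2 = 631/30

The H^1 norm (squared) on an interval (0, L) is
  ||u||_{H^1}^2 = ∫_0^L u(x)^2 dx + ∫_0^L u'(x)^2 dx.
Compute u'(x) = 2*x + 3.
Then u(x)^2 = x**4 + 6*x**3 + 9*x**2 and u'(x)^2 = 4*x**2 + 12*x + 9.
Integrate each monomial from 0 to 1 using ∫_0^1 c·x^n dx = c·1^(n+1)/(n+1):
  ∫_0^1 u(x)^2 dx = ∫_0^1 (x^4 + 6*x^3 + 9*x^2) dx. Term by term:
    ∫_0^1 x^4 dx = 1/5;  ∫_0^1 6*x^3 dx = 3/2;  ∫_0^1 9*x^2 dx = 3.
  Sum: 1/5 + 3/2 + 3 = 47/10.
  ∫_0^1 u'(x)^2 dx = ∫_0^1 (4*x^2 + 12*x + 9) dx. Term by term:
    ∫_0^1 4*x^2 dx = 4/3;  ∫_0^1 12*x dx = 6;  ∫_0^1 9 dx = 9.
  Sum: 4/3 + 6 + 9 = 49/3.
Adding: ||u||_{H^1}^2 = 47/10 + 49/3 = 631/30.


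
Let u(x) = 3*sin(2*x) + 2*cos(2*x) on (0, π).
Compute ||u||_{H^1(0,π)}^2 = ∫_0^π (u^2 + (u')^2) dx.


||u||_{H^1(0,π)}^2 = 65*π/2

u'(x) = -4*sin(2*x) + 6*cos(2*x).
Expand u² and (u')² and integrate term by term on (0, π), using: for integers n ≥ 1, ∫_0^π sin²(nx) dx = ∫_0^π cos²(nx) dx = π/2; for n ≠ n', ∫_0^π sin(nx)sin(n'x) dx = ∫_0^π cos(nx)cos(n'x) dx = 0; and by product-to-sum, ∫_0^π sin(nx)cos(n'x) dx = ½∫_0^π [sin((n+n')x) + sin((n−n')x)] dx, which is 0 when n+n' is even and 2n/(n²−n'²) when n+n' is odd (it need not vanish on (0, π)).
  u² squared terms: (2)²·∫cos(2x)² dx = 4·π/2 = 2*π;  (3)²·∫sin(2x)² dx = 9·π/2 = 9*π/2.
  u² cross terms: 2·(2)·(3)·∫cos(2x)·sin(2x) dx = 12·(0) = 0.
  So ∫_0^π u² dx = 2*π + 9*π/2 + 0 = 13*π/2.
  (u')² squared terms: (-4)²·∫sin(2x)² dx = 16·π/2 = 8*π;  (6)²·∫cos(2x)² dx = 36·π/2 = 18*π.
  (u')² cross terms: 2·(-4)·(6)·∫sin(2x)·cos(2x) dx = -48·(0) = 0.
  So ∫_0^π (u')² dx = 8*π + 18*π + 0 = 26*π.
||u||_{H^1}^2 = (13*π/2) + (26*π) = 65*π/2.


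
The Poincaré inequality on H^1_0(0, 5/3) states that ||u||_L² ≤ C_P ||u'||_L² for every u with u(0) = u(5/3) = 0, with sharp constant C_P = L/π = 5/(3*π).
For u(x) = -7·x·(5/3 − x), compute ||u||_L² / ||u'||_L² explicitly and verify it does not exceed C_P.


||u||_L² / ||u'||_L² = sqrt(10)/6 < C_P = 5/(3*π).

u(x) = -7·x·(5/3 − x), so u'(x) = 14*x - 35/3.
u(x) = -7·x·(5/3 − x) vanishes at x = 0 and x = 5/3, so u ∈ H^1_0(0, 5/3). Differentiate via the product rule and integrate the resulting polynomials term by term.
  ∫_0^5/3 u² dx = ∫_0^5/3 (49*x^4 - 490*x^3/3 + 1225*x^2/9) dx. Term by term:
    ∫_0^5/3 49*x^4 dx = 30625/243;  ∫_0^5/3 -490*x^3/3 dx = -153125/486;  ∫_0^5/3 1225*x^2/9 dx = 153125/729.
  Sum: 30625/243 − 153125/486 + 153125/729 = 30625/1458.
  ∫_0^5/3 (u')² dx = ∫_0^5/3 (196*x^2 - 980*x/3 + 1225/9) dx. Term by term:
    ∫_0^5/3 196*x^2 dx = 24500/81;  ∫_0^5/3 -980*x/3 dx = -12250/27;  ∫_0^5/3 1225/9 dx = 6125/27.
  Sum: 24500/81 − 12250/27 + 6125/27 = 6125/81.
∫_0^5/3 u² dx = 30625/1458, so ||u||_L² = 175*sqrt(2)/54.
∫_0^5/3 (u')² dx = 6125/81, so ||u'||_L² = 35*sqrt(5)/9.
Ratio ||u||_L² / ||u'||_L² = sqrt(10)/6.
Sharp Poincaré constant on H^1_0(0, 5/3) is C_P = L/π = 5/(3*π), achieved by sin(3*π/5·x).
A polynomial bump cannot attain the sharp Poincaré constant (only the first sine eigenfunction does), so the ratio is strictly less than C_P, consistent with ||u||_L² ≤ C_P ||u'||_L².


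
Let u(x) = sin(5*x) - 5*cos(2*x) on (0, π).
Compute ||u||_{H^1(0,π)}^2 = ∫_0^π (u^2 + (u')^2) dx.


||u||_{H^1(0,π)}^2 = -500/21 + 151*π/2

u'(x) = 10*sin(2*x) + 5*cos(5*x).
Expand u² and (u')² and integrate term by term on (0, π), using: for integers n ≥ 1, ∫_0^π sin²(nx) dx = ∫_0^π cos²(nx) dx = π/2; for n ≠ n', ∫_0^π sin(nx)sin(n'x) dx = ∫_0^π cos(nx)cos(n'x) dx = 0; and by product-to-sum, ∫_0^π sin(nx)cos(n'x) dx = ½∫_0^π [sin((n+n')x) + sin((n−n')x)] dx, which is 0 when n+n' is even and 2n/(n²−n'²) when n+n' is odd (it need not vanish on (0, π)).
  u² squared terms: (-5)²·∫cos(2x)² dx = 25·π/2 = 25*π/2;  (1)²·∫sin(5x)² dx = 1·π/2 = π/2.
  u² cross terms: 2·(-5)·(1)·∫cos(2x)·sin(5x) dx = -10·(10/21) = -100/21.
  So ∫_0^π u² dx = 25*π/2 + π/2 − 100/21 = -100/21 + 13*π.
  (u')² squared terms: (5)²·∫cos(5x)² dx = 25·π/2 = 25*π/2;  (10)²·∫sin(2x)² dx = 100·π/2 = 50*π.
  (u')² cross terms: 2·(5)·(10)·∫cos(5x)·sin(2x) dx = 100·(-4/21) = -400/21.
  So ∫_0^π (u')² dx = 25*π/2 + 50*π − 400/21 = -400/21 + 125*π/2.
||u||_{H^1}^2 = (-100/21 + 13*π) + (-400/21 + 125*π/2) = -500/21 + 151*π/2.


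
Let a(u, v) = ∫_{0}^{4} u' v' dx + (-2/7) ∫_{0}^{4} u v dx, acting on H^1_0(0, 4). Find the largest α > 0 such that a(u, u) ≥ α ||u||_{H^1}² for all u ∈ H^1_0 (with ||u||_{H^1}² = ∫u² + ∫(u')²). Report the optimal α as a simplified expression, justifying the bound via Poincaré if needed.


α = (-32/7 + π^2)/(π^2 + 16)

Coercivity of a(·,·) on H^1_0(0, 4) means a(u, u) ≥ α ||u||_{H^1}² for every u ∈ H^1_0.
The interval has length L = 4, and Poincaré/coercivity depend only on L. Here a(u, u) = ∫(u')² + (-2/7)·∫u².
Here c = -2/7 < 0 with |c| < (π/L)² = π^2/16, so coercivity still holds. The condition a(u,u) ≥ α||u||_{H^1}² reads (1−α)∫(u')² ≥ (α−c)∫u². Any admissible α is ≤ 1 (rapidly oscillating u have ∫u²/∫(u')² → 0), and α = 1 would force 0 ≥ (1−c)∫u², impossible since c < 1; so 1−α > 0. By the sharp Poincaré inequality on H^1_0 of an interval of length L, ∫(u')² ≥ (π/L)²∫u² with equality for the first sine mode sin(π(x−x₀)/L) (x₀ the left endpoint), so the inequality holds for all u iff (1−α)(π/L)² ≥ α − c, i.e. α ≤ ((π/L)² + c)/((π/L)² + 1) = (1 + c(L/π)²)/(1 + (L/π)²). (Direct route, valid since c ≤ 0: Poincaré gives c∫u² ≥ c(L/π)²∫(u')², so a(u,u) ≥ (1 + c(L/π)²)∫(u')², while ||u||_{H^1}² ≤ (1 + (L/π)²)∫(u')²; dividing yields the same α.) With (π/L)² = π^2/16 and c = -2/7, the largest admissible constant is α = ((π/L)² + c)/((π/L)² + 1).
Simplifying, α = (-32/7 + π^2)/(π^2 + 16).


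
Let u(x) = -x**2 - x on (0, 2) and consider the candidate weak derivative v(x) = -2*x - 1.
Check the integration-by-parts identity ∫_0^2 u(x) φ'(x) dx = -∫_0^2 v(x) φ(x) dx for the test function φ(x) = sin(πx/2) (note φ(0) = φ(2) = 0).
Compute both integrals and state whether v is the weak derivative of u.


LHS = 12/π, RHS = 12/π. Yes, v = u' weakly.

u(x) = -x**2 - x, classical derivative u'(x) = -2*x - 1.
φ(x) = sin(πx/2), so φ'(x) = π*cos(π*x/2)/2.
Note φ(0) = φ(2) = 0, so the boundary term u·φ vanishes.
LHS = ∫_0^2 u(x) φ'(x) dx = ∫_0^2 (-π*x^2*cos(π*x/2)/2 - π*x*cos(π*x/2)/2) dx. Term by term:
  ∫_0^2 -π*x*cos(π*x/2)/2 dx = 4/π;  ∫_0^2 -π*x^2*cos(π*x/2)/2 dx = 8/π.
Sum: 4/π + 8/π = 12/π.
So LHS = 12/π.
∫_0^2 v(x) φ(x) dx = ∫_0^2 (-2*x*sin(π*x/2) - sin(π*x/2)) dx. Term by term:
  ∫_0^2 -sin(π*x/2) dx = -4/π;  ∫_0^2 -2*x*sin(π*x/2) dx = -8/π.
Sum: -4/π − 8/π = -12/π.
So RHS = -∫_0^2 v(x) φ(x) dx = 12/π.
LHS = RHS, so the identity holds for this test φ.
Moreover u is smooth here and v(x) = u'(x) = -2*x - 1 pointwise, so the identity holds for every test function. Hence v is the weak derivative of u.


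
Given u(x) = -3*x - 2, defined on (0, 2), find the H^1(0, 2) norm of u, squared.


||u||_{H^1}^2 = 74

The H^1 norm (squared) on an interval (0, L) is
  ||u||_{H^1}^2 = ∫_0^L u(x)^2 dx + ∫_0^L u'(x)^2 dx.
Compute u'(x) = -3.
Then u(x)^2 = 9*x**2 + 12*x + 4 and u'(x)^2 = 9.
Integrate each monomial from 0 to 2 using ∫_0^2 c·x^n dx = c·2^(n+1)/(n+1):
  ∫_0^2 u(x)^2 dx = ∫_0^2 (9*x^2 + 12*x + 4) dx. Term by term:
    ∫_0^2 9*x^2 dx = 24;  ∫_0^2 12*x dx = 24;  ∫_0^2 4 dx = 8.
  Sum: 24 + 24 + 8 = 56.
  ∫_0^2 u'(x)^2 dx = ∫_0^2 (9) dx. Term by term:
    ∫_0^2 9 dx = 18.
Adding: ||u||_{H^1}^2 = 56 + 18 = 74.


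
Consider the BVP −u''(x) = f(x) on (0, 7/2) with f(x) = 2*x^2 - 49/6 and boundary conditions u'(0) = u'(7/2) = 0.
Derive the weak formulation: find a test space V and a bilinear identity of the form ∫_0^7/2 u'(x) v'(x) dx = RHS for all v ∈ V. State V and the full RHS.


V = H^1(0, 7/2) (no boundary constraint on v; u is determined up to an additive constant); weak form: ∫_0^7/2 u'v' dx = ∫_0^7/2 (2*x^2 - 49/6) v dx for all v ∈ V.

Multiply both sides by a test function v and integrate from 0 to 7/2:
  ∫_0^7/2 −u''(x) v(x) dx = ∫_0^7/2 f(x) v(x) dx.
Integrate the LHS by parts once:
  ∫_0^7/2 −u'' v dx = −[u'(x) v(x)]_0^7/2 + ∫_0^7/2 u'(x) v'(x) dx.
Thus ∫_0^7/2 u'(x) v'(x) dx = ∫_0^7/2 f(x) v(x) dx + [u'(x) v(x)]_0^7/2.
Choose V so that boundary terms are either known or forced to vanish.
u has homogeneous Neumann: u'(0) = u'(7/2) = 0. So [u' v]_0^7/2 = 0·v(7/2) − 0·v(0) = 0 for any v; take V = H^1(0, 7/2).
Weak formulation: find u (satisfying any essential BC) such that ∫_0^7/2 u'(x) v'(x) dx = ∫_0^7/2 f v dx for all v ∈ V (homogeneous Neumann, so boundary terms vanish).
Substituting f(x) = 2*x^2 - 49/6, the right-hand side is ∫_0^7/2 (2*x^2 - 49/6) v dx.
Compatibility check (pure Neumann): taking v ≡ 1 ∈ V gives 0 = ∫_0^7/2 f dx + (0) − (0), i.e. ∫_0^7/2 f dx must equal u'(0) − u'(7/2) = 0. Indeed ∫_0^7/2 (2*x^2 - 49/6) dx = 0, so the data are compatible. The solution is then unique only up to an additive constant (fix it e.g. by requiring ∫_0^7/2 u dx = 0).


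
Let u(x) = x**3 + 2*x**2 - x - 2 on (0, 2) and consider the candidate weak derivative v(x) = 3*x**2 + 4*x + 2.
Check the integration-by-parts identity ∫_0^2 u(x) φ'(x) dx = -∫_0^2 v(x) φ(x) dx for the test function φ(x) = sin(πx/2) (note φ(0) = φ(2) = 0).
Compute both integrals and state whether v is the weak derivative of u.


LHS = -36/π + 96/π^3, RHS = -48/π + 96/π^3. No, v is not the weak derivative of u.

u(x) = x**3 + 2*x**2 - x - 2, classical derivative u'(x) = 3*x**2 + 4*x - 1.
φ(x) = sin(πx/2), so φ'(x) = π*cos(π*x/2)/2.
Note φ(0) = φ(2) = 0, so the boundary term u·φ vanishes.
LHS = ∫_0^2 u(x) φ'(x) dx = ∫_0^2 (π*x^3*cos(π*x/2)/2 + π*x^2*cos(π*x/2) - π*x*cos(π*x/2)/2 - π*cos(π*x/2)) dx. Term by term:
  ∫_0^2 -π*cos(π*x/2) dx = 0;  ∫_0^2 π*x^2*cos(π*x/2) dx = -16/π;  ∫_0^2 π*x^3*cos(π*x/2)/2 dx = -24/π + 96/π^3;
  ∫_0^2 -π*x*cos(π*x/2)/2 dx = 4/π.
Sum: 0 − 16/π + -24/π + 96/π^3 + 4/π = -36/π + 96/π^3.
So LHS = -36/π + 96/π^3.
∫_0^2 v(x) φ(x) dx = ∫_0^2 (3*x^2*sin(π*x/2) + 4*x*sin(π*x/2) + 2*sin(π*x/2)) dx. Term by term:
  ∫_0^2 2*sin(π*x/2) dx = 8/π;  ∫_0^2 3*x^2*sin(π*x/2) dx = -96/π^3 + 24/π;  ∫_0^2 4*x*sin(π*x/2) dx = 16/π.
Sum: 8/π + -96/π^3 + 24/π + 16/π = -96/π^3 + 48/π.
So RHS = -∫_0^2 v(x) φ(x) dx = -48/π + 96/π^3.
LHS − RHS = 12/π ≠ 0, so the identity fails.
(For a valid weak derivative the identity must hold for EVERY test function, in particular this one. The failure shows v is NOT the weak derivative of u.)
Correct weak derivative would be u'(x) = 3*x**2 + 4*x - 1.


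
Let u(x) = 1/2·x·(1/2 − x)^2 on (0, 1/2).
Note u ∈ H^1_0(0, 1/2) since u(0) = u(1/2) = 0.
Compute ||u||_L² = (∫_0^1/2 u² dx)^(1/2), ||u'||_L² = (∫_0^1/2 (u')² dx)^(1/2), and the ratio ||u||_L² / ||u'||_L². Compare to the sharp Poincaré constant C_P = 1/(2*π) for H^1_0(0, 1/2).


||u||_L² / ||u'||_L² = sqrt(14)/28 < C_P = 1/(2*π).

u(x) = 1/2·x·(1/2 − x)^2, so u'(x) = (2*x - 1)*(6*x - 1)/8.
u(x) = 1/2·x·(1/2 − x)^2 vanishes at x = 0 and x = 1/2, so u ∈ H^1_0(0, 1/2). Differentiate via the product rule and integrate the resulting polynomials term by term.
  ∫_0^1/2 u² dx = ∫_0^1/2 (x^6/4 - x^5/2 + 3*x^4/8 - x^3/8 + x^2/64) dx. Term by term:
    ∫_0^1/2 x^6/4 dx = 1/3584;  ∫_0^1/2 -x^5/2 dx = -1/768;  ∫_0^1/2 3*x^4/8 dx = 3/1280;
    ∫_0^1/2 -x^3/8 dx = -1/512;  ∫_0^1/2 x^2/64 dx = 1/1536.
  Sum: 1/3584 − 1/768 + 3/1280 − 1/512 + 1/1536 = 1/53760.
  ∫_0^1/2 (u')² dx = ∫_0^1/2 (9*x^4/4 - 3*x^3 + 11*x^2/8 - x/4 + 1/64) dx. Term by term:
    ∫_0^1/2 9*x^4/4 dx = 9/640;  ∫_0^1/2 -3*x^3 dx = -3/64;  ∫_0^1/2 11*x^2/8 dx = 11/192;
    ∫_0^1/2 -x/4 dx = -1/32;  ∫_0^1/2 1/64 dx = 1/128.
  Sum: 9/640 − 3/64 + 11/192 − 1/32 + 1/128 = 1/960.
∫_0^1/2 u² dx = 1/53760, so ||u||_L² = sqrt(210)/3360.
∫_0^1/2 (u')² dx = 1/960, so ||u'||_L² = sqrt(15)/120.
Ratio ||u||_L² / ||u'||_L² = sqrt(14)/28.
Sharp Poincaré constant on H^1_0(0, 1/2) is C_P = L/π = 1/(2*π), achieved by sin(2*π·x).
A polynomial bump cannot attain the sharp Poincaré constant (only the first sine eigenfunction does), so the ratio is strictly less than C_P, consistent with ||u||_L² ≤ C_P ||u'||_L².


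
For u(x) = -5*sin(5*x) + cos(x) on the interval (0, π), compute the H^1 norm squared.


||u||_{H^1(0,π)}^2 = 326*π

u'(x) = -sin(x) - 25*cos(5*x).
Expand u² and (u')² and integrate term by term on (0, π), using: for integers n ≥ 1, ∫_0^π sin²(nx) dx = ∫_0^π cos²(nx) dx = π/2; for n ≠ n', ∫_0^π sin(nx)sin(n'x) dx = ∫_0^π cos(nx)cos(n'x) dx = 0; and by product-to-sum, ∫_0^π sin(nx)cos(n'x) dx = ½∫_0^π [sin((n+n')x) + sin((n−n')x)] dx, which is 0 when n+n' is even and 2n/(n²−n'²) when n+n' is odd (it need not vanish on (0, π)).
  u² squared terms: (-5)²·∫sin(5x)² dx = 25·π/2 = 25*π/2;  (1)²·∫cos(x)² dx = 1·π/2 = π/2.
  u² cross terms: 2·(-5)·(1)·∫sin(5x)·cos(x) dx = -10·(0) = 0.
  So ∫_0^π u² dx = 25*π/2 + π/2 + 0 = 13*π.
  (u')² squared terms: (-1)²·∫sin(x)² dx = 1·π/2 = π/2;  (-25)²·∫cos(5x)² dx = 625·π/2 = 625*π/2.
  (u')² cross terms: 2·(-1)·(-25)·∫sin(x)·cos(5x) dx = 50·(0) = 0.
  So ∫_0^π (u')² dx = π/2 + 625*π/2 + 0 = 313*π.
||u||_{H^1}^2 = (13*π) + (313*π) = 326*π.


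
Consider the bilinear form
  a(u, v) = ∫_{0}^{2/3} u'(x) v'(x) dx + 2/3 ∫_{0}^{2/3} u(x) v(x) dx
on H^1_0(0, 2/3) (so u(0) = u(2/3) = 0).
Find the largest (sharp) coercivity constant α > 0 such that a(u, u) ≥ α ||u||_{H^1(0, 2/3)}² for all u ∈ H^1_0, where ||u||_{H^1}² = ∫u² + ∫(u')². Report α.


α = (8 + 27*π^2)/(3*(4 + 9*π^2))

Coercivity of a(·,·) on H^1_0(0, 2/3) means a(u, u) ≥ α ||u||_{H^1}² for every u ∈ H^1_0.
The interval has length L = 2/3, and Poincaré/coercivity depend only on L. Here a(u, u) = ∫(u')² + (2/3)·∫u².
Here 0 < c = 2/3 < 1. The condition a(u,u) ≥ α||u||_{H^1}² reads (1−α)∫(u')² ≥ (α−c)∫u². Any admissible α is ≤ 1 (rapidly oscillating u have ∫u²/∫(u')² → 0), and α = 1 would force 0 ≥ (1−c)∫u², impossible since c < 1; so 1−α > 0. By the sharp Poincaré inequality on H^1_0 of an interval of length L, ∫(u')² ≥ (π/L)²∫u² with equality for the first sine mode sin(π(x−x₀)/L) (x₀ the left endpoint), so the inequality holds for all u iff (1−α)(π/L)² ≥ α − c, i.e. α ≤ ((π/L)² + c)/((π/L)² + 1) = (1 + c(L/π)²)/(1 + (L/π)²). With (π/L)² = 9*π^2/4 and c = 2/3, the largest admissible constant is α = ((π/L)² + c)/((π/L)² + 1).
Simplifying, α = (8 + 27*π^2)/(3*(4 + 9*π^2)).


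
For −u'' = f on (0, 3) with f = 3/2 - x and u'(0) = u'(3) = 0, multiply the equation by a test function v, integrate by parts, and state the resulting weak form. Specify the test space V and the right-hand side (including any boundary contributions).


V = H^1(0, 3) (no boundary constraint on v; u is determined up to an additive constant); weak form: ∫_0^3 u'v' dx = ∫_0^3 (3/2 - x) v dx for all v ∈ V.

Multiply both sides by a test function v and integrate from 0 to 3:
  ∫_0^3 −u''(x) v(x) dx = ∫_0^3 f(x) v(x) dx.
Integrate the LHS by parts once:
  ∫_0^3 −u'' v dx = −[u'(x) v(x)]_0^3 + ∫_0^3 u'(x) v'(x) dx.
Thus ∫_0^3 u'(x) v'(x) dx = ∫_0^3 f(x) v(x) dx + [u'(x) v(x)]_0^3.
Choose V so that boundary terms are either known or forced to vanish.
u has homogeneous Neumann: u'(0) = u'(3) = 0. So [u' v]_0^3 = 0·v(3) − 0·v(0) = 0 for any v; take V = H^1(0, 3).
Weak formulation: find u (satisfying any essential BC) such that ∫_0^3 u'(x) v'(x) dx = ∫_0^3 f v dx for all v ∈ V (homogeneous Neumann, so boundary terms vanish).
Substituting f(x) = 3/2 - x, the right-hand side is ∫_0^3 (3/2 - x) v dx.
Compatibility check (pure Neumann): taking v ≡ 1 ∈ V gives 0 = ∫_0^3 f dx + (0) − (0), i.e. ∫_0^3 f dx must equal u'(0) − u'(3) = 0. Indeed ∫_0^3 (3/2 - x) dx = 0, so the data are compatible. The solution is then unique only up to an additive constant (fix it e.g. by requiring ∫_0^3 u dx = 0).


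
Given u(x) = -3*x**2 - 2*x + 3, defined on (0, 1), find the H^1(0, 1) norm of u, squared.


||u||_{H^1}^2 = 467/15

The H^1 norm (squared) on an interval (0, L) is
  ||u||_{H^1}^2 = ∫_0^L u(x)^2 dx + ∫_0^L u'(x)^2 dx.
Compute u'(x) = -6*x - 2.
Then u(x)^2 = 9*x**4 + 12*x**3 - 14*x**2 - 12*x + 9 and u'(x)^2 = 36*x**2 + 24*x + 4.
Integrate each monomial from 0 to 1 using ∫_0^1 c·x^n dx = c·1^(n+1)/(n+1):
  ∫_0^1 u(x)^2 dx = ∫_0^1 (9*x^4 + 12*x^3 - 14*x^2 - 12*x + 9) dx. Term by term:
    ∫_0^1 9*x^4 dx = 9/5;  ∫_0^1 12*x^3 dx = 3;  ∫_0^1 -14*x^2 dx = -14/3;
    ∫_0^1 -12*x dx = -6;  ∫_0^1 9 dx = 9.
  Sum: 9/5 + 3 − 14/3 − 6 + 9 = 47/15.
  ∫_0^1 u'(x)^2 dx = ∫_0^1 (36*x^2 + 24*x + 4) dx. Term by term:
    ∫_0^1 36*x^2 dx = 12;  ∫_0^1 24*x dx = 12;  ∫_0^1 4 dx = 4.
  Sum: 12 + 12 + 4 = 28.
Adding: ||u||_{H^1}^2 = 47/15 + 28 = 467/15.


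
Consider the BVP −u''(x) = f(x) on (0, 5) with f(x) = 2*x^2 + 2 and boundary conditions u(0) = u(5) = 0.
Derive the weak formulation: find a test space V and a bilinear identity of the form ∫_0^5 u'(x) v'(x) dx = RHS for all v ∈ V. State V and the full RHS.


V = H^1_0(0, 5) (so v(0) = v(5) = 0); weak form: ∫_0^5 u'v' dx = ∫_0^5 (2*x^2 + 2) v dx for all v ∈ V.

Multiply both sides by a test function v and integrate from 0 to 5:
  ∫_0^5 −u''(x) v(x) dx = ∫_0^5 f(x) v(x) dx.
Integrate the LHS by parts once:
  ∫_0^5 −u'' v dx = −[u'(x) v(x)]_0^5 + ∫_0^5 u'(x) v'(x) dx.
Thus ∫_0^5 u'(x) v'(x) dx = ∫_0^5 f(x) v(x) dx + [u'(x) v(x)]_0^5.
Choose V so that boundary terms are either known or forced to vanish.
u is Dirichlet: u(0) = u(5) = 0. Let V = H^1_0(0, 5); then v(0) = v(5) = 0, and [u' v]_0^5 = 0.
Weak formulation: find u (satisfying any essential BC) such that ∫_0^5 u'(x) v'(x) dx = ∫_0^5 f v dx for all v ∈ V.
Substituting f(x) = 2*x^2 + 2, the right-hand side is ∫_0^5 (2*x^2 + 2) v dx.


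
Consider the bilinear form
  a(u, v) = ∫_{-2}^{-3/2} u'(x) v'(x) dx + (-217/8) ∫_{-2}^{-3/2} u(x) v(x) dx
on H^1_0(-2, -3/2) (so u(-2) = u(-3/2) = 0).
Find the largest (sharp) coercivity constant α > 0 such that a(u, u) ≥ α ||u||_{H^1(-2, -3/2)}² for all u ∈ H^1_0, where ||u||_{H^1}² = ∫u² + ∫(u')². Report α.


α = (-217 + 32*π^2)/(8*(1 + 4*π^2))

Coercivity of a(·,·) on H^1_0(-2, -3/2) means a(u, u) ≥ α ||u||_{H^1}² for every u ∈ H^1_0.
The interval has length L = 1/2, and Poincaré/coercivity depend only on L. Here a(u, u) = ∫(u')² + (-217/8)·∫u².
Here c = -217/8 < 0 with |c| < (π/L)² = 4*π^2, so coercivity still holds. The condition a(u,u) ≥ α||u||_{H^1}² reads (1−α)∫(u')² ≥ (α−c)∫u². Any admissible α is ≤ 1 (rapidly oscillating u have ∫u²/∫(u')² → 0), and α = 1 would force 0 ≥ (1−c)∫u², impossible since c < 1; so 1−α > 0. By the sharp Poincaré inequality on H^1_0 of an interval of length L, ∫(u')² ≥ (π/L)²∫u² with equality for the first sine mode sin(π(x−x₀)/L) (x₀ the left endpoint), so the inequality holds for all u iff (1−α)(π/L)² ≥ α − c, i.e. α ≤ ((π/L)² + c)/((π/L)² + 1) = (1 + c(L/π)²)/(1 + (L/π)²). (Direct route, valid since c ≤ 0: Poincaré gives c∫u² ≥ c(L/π)²∫(u')², so a(u,u) ≥ (1 + c(L/π)²)∫(u')², while ||u||_{H^1}² ≤ (1 + (L/π)²)∫(u')²; dividing yields the same α.) With (π/L)² = 4*π^2 and c = -217/8, the largest admissible constant is α = ((π/L)² + c)/((π/L)² + 1).
Simplifying, α = (-217 + 32*π^2)/(8*(1 + 4*π^2)).


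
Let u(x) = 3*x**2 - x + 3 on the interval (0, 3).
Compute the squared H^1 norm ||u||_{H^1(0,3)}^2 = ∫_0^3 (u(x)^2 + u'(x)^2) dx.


||u||_{H^1}^2 = 7599/10

The H^1 norm (squared) on an interval (0, L) is
  ||u||_{H^1}^2 = ∫_0^L u(x)^2 dx + ∫_0^L u'(x)^2 dx.
Compute u'(x) = 6*x - 1.
Then u(x)^2 = 9*x**4 - 6*x**3 + 19*x**2 - 6*x + 9 and u'(x)^2 = 36*x**2 - 12*x + 1.
Integrate each monomial from 0 to 3 using ∫_0^3 c·x^n dx = c·3^(n+1)/(n+1):
  ∫_0^3 u(x)^2 dx = ∫_0^3 (9*x^4 - 6*x^3 + 19*x^2 - 6*x + 9) dx. Term by term:
    ∫_0^3 9*x^4 dx = 2187/5;  ∫_0^3 -6*x^3 dx = -243/2;  ∫_0^3 19*x^2 dx = 171;
    ∫_0^3 -6*x dx = -27;  ∫_0^3 9 dx = 27.
  Sum: 2187/5 − 243/2 + 171 − 27 + 27 = 4869/10.
  ∫_0^3 u'(x)^2 dx = ∫_0^3 (36*x^2 - 12*x + 1) dx. Term by term:
    ∫_0^3 36*x^2 dx = 324;  ∫_0^3 -12*x dx = -54;  ∫_0^3 1 dx = 3.
  Sum: 324 − 54 + 3 = 273.
Adding: ||u||_{H^1}^2 = 4869/10 + 273 = 7599/10.


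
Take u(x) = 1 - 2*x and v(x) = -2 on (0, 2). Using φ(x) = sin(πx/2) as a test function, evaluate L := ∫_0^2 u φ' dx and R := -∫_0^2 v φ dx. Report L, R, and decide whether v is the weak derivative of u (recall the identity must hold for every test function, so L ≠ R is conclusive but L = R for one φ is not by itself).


LHS = 8/π, RHS = 8/π. Yes, v = u' weakly.

u(x) = 1 - 2*x, classical derivative u'(x) = -2.
φ(x) = sin(πx/2), so φ'(x) = π*cos(π*x/2)/2.
Note φ(0) = φ(2) = 0, so the boundary term u·φ vanishes.
LHS = ∫_0^2 u(x) φ'(x) dx = ∫_0^2 (-π*x*cos(π*x/2) + π*cos(π*x/2)/2) dx. Term by term:
  ∫_0^2 π*cos(π*x/2)/2 dx = 0;  ∫_0^2 -π*x*cos(π*x/2) dx = 8/π.
Sum: 0 + 8/π = 8/π.
So LHS = 8/π.
∫_0^2 v(x) φ(x) dx = ∫_0^2 (-2*sin(π*x/2)) dx. Term by term:
  ∫_0^2 -2*sin(π*x/2) dx = -8/π.
So RHS = -∫_0^2 v(x) φ(x) dx = 8/π.
LHS = RHS, so the identity holds for this test φ.
Moreover u is smooth here and v(x) = u'(x) = -2 pointwise, so the identity holds for every test function. Hence v is the weak derivative of u.


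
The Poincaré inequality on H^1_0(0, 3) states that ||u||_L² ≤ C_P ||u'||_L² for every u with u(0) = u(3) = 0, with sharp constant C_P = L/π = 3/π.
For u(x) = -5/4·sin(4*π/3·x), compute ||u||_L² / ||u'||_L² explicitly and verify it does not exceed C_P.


||u||_L² / ||u'||_L² = 3/(4*π) < C_P = 3/π.

u(x) = -5/4·sin(4*π/3·x), so u'(x) = -5*π*cos(4*π*x/3)/3.
Writing u(x) = A·sin(kπx/L) with A = -5/4 and k = 4, use ∫_0^L sin²(kπx/L) dx = L/2 and ∫_0^L cos²(kπx/L) dx = L/2.
u² = 25/16·sin²(4*π/3·x) and (u')² = 25*π^2/9·cos²(4*π/3·x), and each of sin², cos² integrates to L/2 = 3/2 over (0, 3).
∫_0^3 u² dx = 75/32, so ||u||_L² = 5*sqrt(6)/8.
∫_0^3 (u')² dx = 25*π^2/6, so ||u'||_L² = 5*sqrt(6)*π/6.
Ratio ||u||_L² / ||u'||_L² = 3/(4*π).
Sharp Poincaré constant on H^1_0(0, 3) is C_P = L/π = 3/π, achieved by sin(π/3·x).
This is the k = 4 harmonic; the ratio L/(kπ) is strictly less than C_P = L/π, consistent with the sharp inequality ||u||_L² ≤ C_P ||u'||_L².


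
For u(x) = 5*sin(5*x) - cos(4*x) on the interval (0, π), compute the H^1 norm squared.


||u||_{H^1(0,π)}^2 = -1700/9 + 667*π/2

u'(x) = 4*sin(4*x) + 25*cos(5*x).
Expand u² and (u')² and integrate term by term on (0, π), using: for integers n ≥ 1, ∫_0^π sin²(nx) dx = ∫_0^π cos²(nx) dx = π/2; for n ≠ n', ∫_0^π sin(nx)sin(n'x) dx = ∫_0^π cos(nx)cos(n'x) dx = 0; and by product-to-sum, ∫_0^π sin(nx)cos(n'x) dx = ½∫_0^π [sin((n+n')x) + sin((n−n')x)] dx, which is 0 when n+n' is even and 2n/(n²−n'²) when n+n' is odd (it need not vanish on (0, π)).
  u² squared terms: (-1)²·∫cos(4x)² dx = 1·π/2 = π/2;  (5)²·∫sin(5x)² dx = 25·π/2 = 25*π/2.
  u² cross terms: 2·(-1)·(5)·∫cos(4x)·sin(5x) dx = -10·(10/9) = -100/9.
  So ∫_0^π u² dx = π/2 + 25*π/2 − 100/9 = -100/9 + 13*π.
  (u')² squared terms: (4)²·∫sin(4x)² dx = 16·π/2 = 8*π;  (25)²·∫cos(5x)² dx = 625·π/2 = 625*π/2.
  (u')² cross terms: 2·(4)·(25)·∫sin(4x)·cos(5x) dx = 200·(-8/9) = -1600/9.
  So ∫_0^π (u')² dx = 8*π + 625*π/2 − 1600/9 = -1600/9 + 641*π/2.
||u||_{H^1}^2 = (-100/9 + 13*π) + (-1600/9 + 641*π/2) = -1700/9 + 667*π/2.


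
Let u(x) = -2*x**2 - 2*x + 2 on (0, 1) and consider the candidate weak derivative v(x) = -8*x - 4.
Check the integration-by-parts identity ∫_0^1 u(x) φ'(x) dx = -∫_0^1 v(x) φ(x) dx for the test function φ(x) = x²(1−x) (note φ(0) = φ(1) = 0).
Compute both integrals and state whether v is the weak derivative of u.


LHS = 11/30, RHS = 11/15. No, v is not the weak derivative of u.

u(x) = -2*x**2 - 2*x + 2, classical derivative u'(x) = -4*x - 2.
φ(x) = x²(1−x), so φ'(x) = x*(2 - 3*x).
Note φ(0) = φ(1) = 0, so the boundary term u·φ vanishes.
LHS = ∫_0^1 u(x) φ'(x) dx = ∫_0^1 (6*x^4 + 2*x^3 - 10*x^2 + 4*x) dx. Term by term:
  ∫_0^1 6*x^4 dx = 6/5;  ∫_0^1 2*x^3 dx = 1/2;  ∫_0^1 -10*x^2 dx = -10/3;
  ∫_0^1 4*x dx = 2.
Sum: 6/5 + 1/2 − 10/3 + 2 = 11/30.
So LHS = 11/30.
∫_0^1 v(x) φ(x) dx = ∫_0^1 (8*x^4 - 4*x^3 - 4*x^2) dx. Term by term:
  ∫_0^1 8*x^4 dx = 8/5;  ∫_0^1 -4*x^3 dx = -1;  ∫_0^1 -4*x^2 dx = -4/3.
Sum: 8/5 − 1 − 4/3 = -11/15.
So RHS = -∫_0^1 v(x) φ(x) dx = 11/15.
LHS − RHS = -11/30 ≠ 0, so the identity fails.
(For a valid weak derivative the identity must hold for EVERY test function, in particular this one. The failure shows v is NOT the weak derivative of u.)
Correct weak derivative would be u'(x) = -4*x - 2.


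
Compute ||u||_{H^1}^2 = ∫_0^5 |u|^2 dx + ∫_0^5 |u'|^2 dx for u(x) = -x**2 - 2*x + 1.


||u||_{H^1}^2 = 1575

The H^1 norm (squared) on an interval (0, L) is
  ||u||_{H^1}^2 = ∫_0^L u(x)^2 dx + ∫_0^L u'(x)^2 dx.
Compute u'(x) = -2*x - 2.
Then u(x)^2 = x**4 + 4*x**3 + 2*x**2 - 4*x + 1 and u'(x)^2 = 4*x**2 + 8*x + 4.
Integrate each monomial from 0 to 5 using ∫_0^5 c·x^n dx = c·5^(n+1)/(n+1):
  ∫_0^5 u(x)^2 dx = ∫_0^5 (x^4 + 4*x^3 + 2*x^2 - 4*x + 1) dx. Term by term:
    ∫_0^5 x^4 dx = 625;  ∫_0^5 4*x^3 dx = 625;  ∫_0^5 2*x^2 dx = 250/3;
    ∫_0^5 -4*x dx = -50;  ∫_0^5 1 dx = 5.
  Sum: 625 + 625 + 250/3 − 50 + 5 = 3865/3.
  ∫_0^5 u'(x)^2 dx = ∫_0^5 (4*x^2 + 8*x + 4) dx. Term by term:
    ∫_0^5 4*x^2 dx = 500/3;  ∫_0^5 8*x dx = 100;  ∫_0^5 4 dx = 20.
  Sum: 500/3 + 100 + 20 = 860/3.
Adding: ||u||_{H^1}^2 = 3865/3 + 860/3 = 1575.


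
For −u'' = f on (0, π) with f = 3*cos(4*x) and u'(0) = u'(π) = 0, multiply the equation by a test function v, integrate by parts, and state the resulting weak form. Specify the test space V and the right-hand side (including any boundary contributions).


V = H^1(0, π) (no boundary constraint on v; u is determined up to an additive constant); weak form: ∫_0^π u'v' dx = ∫_0^π (3*cos(4*x)) v dx for all v ∈ V.

Multiply both sides by a test function v and integrate from 0 to π:
  ∫_0^π −u''(x) v(x) dx = ∫_0^π f(x) v(x) dx.
Integrate the LHS by parts once:
  ∫_0^π −u'' v dx = −[u'(x) v(x)]_0^π + ∫_0^π u'(x) v'(x) dx.
Thus ∫_0^π u'(x) v'(x) dx = ∫_0^π f(x) v(x) dx + [u'(x) v(x)]_0^π.
Choose V so that boundary terms are either known or forced to vanish.
u has homogeneous Neumann: u'(0) = u'(π) = 0. So [u' v]_0^π = 0·v(π) − 0·v(0) = 0 for any v; take V = H^1(0, π).
Weak formulation: find u (satisfying any essential BC) such that ∫_0^π u'(x) v'(x) dx = ∫_0^π f v dx for all v ∈ V (homogeneous Neumann, so boundary terms vanish).
Substituting f(x) = 3*cos(4*x), the right-hand side is ∫_0^π (3*cos(4*x)) v dx.
Compatibility check (pure Neumann): taking v ≡ 1 ∈ V gives 0 = ∫_0^π f dx + (0) − (0), i.e. ∫_0^π f dx must equal u'(0) − u'(π) = 0. Indeed ∫_0^π (3*cos(4*x)) dx = 0, so the data are compatible. The solution is then unique only up to an additive constant (fix it e.g. by requiring ∫_0^π u dx = 0).


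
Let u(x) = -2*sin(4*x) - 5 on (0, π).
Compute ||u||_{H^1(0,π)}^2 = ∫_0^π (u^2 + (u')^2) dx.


||u||_{H^1(0,π)}^2 = 59*π

u'(x) = -8*cos(4*x).
Expand u² and (u')² and integrate term by term on (0, π), using: for integers n ≥ 1, ∫_0^π sin²(nx) dx = ∫_0^π cos²(nx) dx = π/2; for n ≠ n', ∫_0^π sin(nx)sin(n'x) dx = ∫_0^π cos(nx)cos(n'x) dx = 0; and by product-to-sum, ∫_0^π sin(nx)cos(n'x) dx = ½∫_0^π [sin((n+n')x) + sin((n−n')x)] dx, which is 0 when n+n' is even and 2n/(n²−n'²) when n+n' is odd (it need not vanish on (0, π)). For the constant mode: ∫_0^π 1 dx = π, ∫_0^π cos(nx) dx = 0, ∫_0^π sin(nx) dx = (1−(−1)^n)/n.
  u² squared terms: (-5)²·∫1 dx = 25·π = 25*π;  (-2)²·∫sin(4x)² dx = 4·π/2 = 2*π.
  u² cross terms: 2·(-5)·(-2)·∫1·sin(4x) dx = 20·(0) = 0.
  So ∫_0^π u² dx = 25*π + 2*π + 0 = 27*π.
  (u')² squared terms: (-8)²·∫cos(4x)² dx = 64·π/2 = 32*π.
  So ∫_0^π (u')² dx = 32*π.
||u||_{H^1}^2 = (27*π) + (32*π) = 59*π.


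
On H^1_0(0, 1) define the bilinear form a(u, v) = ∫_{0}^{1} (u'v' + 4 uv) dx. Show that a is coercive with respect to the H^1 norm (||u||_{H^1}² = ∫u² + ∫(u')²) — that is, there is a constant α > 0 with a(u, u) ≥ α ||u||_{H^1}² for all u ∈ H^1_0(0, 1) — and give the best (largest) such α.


α = 1

Coercivity of a(·,·) on H^1_0(0, 1) means a(u, u) ≥ α ||u||_{H^1}² for every u ∈ H^1_0.
The interval has length L = 1, and Poincaré/coercivity depend only on L. Here a(u, u) = ∫(u')² + (4)·∫u².
Here c = 4 ≥ 1, so a(u,u) = ∫(u')² + c∫u² ≥ ∫(u')² + ∫u² = ||u||_{H^1}², i.e. α = 1 works. No larger α is possible: a(u,u) ≥ α||u||_{H^1}² means (1−α)∫(u')² ≥ (α−c)∫u², and for the modes u_n = sin(nπ(x−x₀)/L) (x₀ the left endpoint) one has ∫u_n²/∫(u_n')² = (L/(nπ))² → 0, so a(u_n,u_n)/||u_n||_{H^1}² → 1. Hence the optimal constant is α = 1.
Therefore α = 1.


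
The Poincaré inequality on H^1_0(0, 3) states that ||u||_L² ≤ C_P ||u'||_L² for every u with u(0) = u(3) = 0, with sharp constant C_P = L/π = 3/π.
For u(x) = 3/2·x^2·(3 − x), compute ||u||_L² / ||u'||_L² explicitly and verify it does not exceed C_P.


||u||_L² / ||u'||_L² = 3*sqrt(14)/14 < C_P = 3/π.

u(x) = 3/2·x^2·(3 − x), so u'(x) = 9*x*(2 - x)/2.
u(x) = 3/2·x^2·(3 − x) vanishes at x = 0 and x = 3, so u ∈ H^1_0(0, 3). Differentiate via the product rule and integrate the resulting polynomials term by term.
  ∫_0^3 u² dx = ∫_0^3 (9*x^6/4 - 27*x^5/2 + 81*x^4/4) dx. Term by term:
    ∫_0^3 9*x^6/4 dx = 19683/28;  ∫_0^3 -27*x^5/2 dx = -6561/4;  ∫_0^3 81*x^4/4 dx = 19683/20.
  Sum: 19683/28 − 6561/4 + 19683/20 = 6561/140.
  ∫_0^3 (u')² dx = ∫_0^3 (81*x^4/4 - 81*x^3 + 81*x^2) dx. Term by term:
    ∫_0^3 81*x^4/4 dx = 19683/20;  ∫_0^3 -81*x^3 dx = -6561/4;  ∫_0^3 81*x^2 dx = 729.
  Sum: 19683/20 − 6561/4 + 729 = 729/10.
∫_0^3 u² dx = 6561/140, so ||u||_L² = 81*sqrt(35)/70.
∫_0^3 (u')² dx = 729/10, so ||u'||_L² = 27*sqrt(10)/10.
Ratio ||u||_L² / ||u'||_L² = 3*sqrt(14)/14.
Sharp Poincaré constant on H^1_0(0, 3) is C_P = L/π = 3/π, achieved by sin(π/3·x).
A polynomial bump cannot attain the sharp Poincaré constant (only the first sine eigenfunction does), so the ratio is strictly less than C_P, consistent with ||u||_L² ≤ C_P ||u'||_L².


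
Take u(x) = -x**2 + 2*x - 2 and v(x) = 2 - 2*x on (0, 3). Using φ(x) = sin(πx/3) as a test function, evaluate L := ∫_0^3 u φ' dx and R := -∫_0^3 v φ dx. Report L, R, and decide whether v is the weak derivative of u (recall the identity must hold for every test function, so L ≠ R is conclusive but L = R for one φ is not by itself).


LHS = 6/π, RHS = 6/π. Yes, v = u' weakly.

u(x) = -x**2 + 2*x - 2, classical derivative u'(x) = 2 - 2*x.
φ(x) = sin(πx/3), so φ'(x) = π*cos(π*x/3)/3.
Note φ(0) = φ(3) = 0, so the boundary term u·φ vanishes.
LHS = ∫_0^3 u(x) φ'(x) dx = ∫_0^3 (-π*x^2*cos(π*x/3)/3 + 2*π*x*cos(π*x/3)/3 - 2*π*cos(π*x/3)/3) dx. Term by term:
  ∫_0^3 -2*π*cos(π*x/3)/3 dx = 0;  ∫_0^3 -π*x^2*cos(π*x/3)/3 dx = 18/π;  ∫_0^3 2*π*x*cos(π*x/3)/3 dx = -12/π.
Sum: 0 + 18/π − 12/π = 6/π.
So LHS = 6/π.
∫_0^3 v(x) φ(x) dx = ∫_0^3 (-2*x*sin(π*x/3) + 2*sin(π*x/3)) dx. Term by term:
  ∫_0^3 2*sin(π*x/3) dx = 12/π;  ∫_0^3 -2*x*sin(π*x/3) dx = -18/π.
Sum: 12/π − 18/π = -6/π.
So RHS = -∫_0^3 v(x) φ(x) dx = 6/π.
LHS = RHS, so the identity holds for this test φ.
Moreover u is smooth here and v(x) = u'(x) = 2 - 2*x pointwise, so the identity holds for every test function. Hence v is the weak derivative of u.


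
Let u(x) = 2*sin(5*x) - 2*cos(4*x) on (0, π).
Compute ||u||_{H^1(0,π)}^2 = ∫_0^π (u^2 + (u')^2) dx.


||u||_{H^1(0,π)}^2 = -1360/9 + 86*π

u'(x) = 8*sin(4*x) + 10*cos(5*x).
Expand u² and (u')² and integrate term by term on (0, π), using: for integers n ≥ 1, ∫_0^π sin²(nx) dx = ∫_0^π cos²(nx) dx = π/2; for n ≠ n', ∫_0^π sin(nx)sin(n'x) dx = ∫_0^π cos(nx)cos(n'x) dx = 0; and by product-to-sum, ∫_0^π sin(nx)cos(n'x) dx = ½∫_0^π [sin((n+n')x) + sin((n−n')x)] dx, which is 0 when n+n' is even and 2n/(n²−n'²) when n+n' is odd (it need not vanish on (0, π)).
  u² squared terms: (-2)²·∫cos(4x)² dx = 4·π/2 = 2*π;  (2)²·∫sin(5x)² dx = 4·π/2 = 2*π.
  u² cross terms: 2·(-2)·(2)·∫cos(4x)·sin(5x) dx = -8·(10/9) = -80/9.
  So ∫_0^π u² dx = 2*π + 2*π − 80/9 = -80/9 + 4*π.
  (u')² squared terms: (8)²·∫sin(4x)² dx = 64·π/2 = 32*π;  (10)²·∫cos(5x)² dx = 100·π/2 = 50*π.
  (u')² cross terms: 2·(8)·(10)·∫sin(4x)·cos(5x) dx = 160·(-8/9) = -1280/9.
  So ∫_0^π (u')² dx = 32*π + 50*π − 1280/9 = -1280/9 + 82*π.
||u||_{H^1}^2 = (-80/9 + 4*π) + (-1280/9 + 82*π) = -1360/9 + 86*π.


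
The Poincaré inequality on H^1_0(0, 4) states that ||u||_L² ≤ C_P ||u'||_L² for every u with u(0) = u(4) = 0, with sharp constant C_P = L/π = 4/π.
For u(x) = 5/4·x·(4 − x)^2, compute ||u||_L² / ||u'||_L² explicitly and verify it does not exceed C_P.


||u||_L² / ||u'||_L² = 2*sqrt(14)/7 < C_P = 4/π.

u(x) = 5/4·x·(4 − x)^2, so u'(x) = 5*(x/4 - 1)*(3*x - 4).
u(x) = 5/4·x·(4 − x)^2 vanishes at x = 0 and x = 4, so u ∈ H^1_0(0, 4). Differentiate via the product rule and integrate the resulting polynomials term by term.
  ∫_0^4 u² dx = ∫_0^4 (25*x^6/16 - 25*x^5 + 150*x^4 - 400*x^3 + 400*x^2) dx. Term by term:
    ∫_0^4 25*x^6/16 dx = 25600/7;  ∫_0^4 -25*x^5 dx = -51200/3;  ∫_0^4 150*x^4 dx = 30720;
    ∫_0^4 -400*x^3 dx = -25600;  ∫_0^4 400*x^2 dx = 25600/3.
  Sum: 25600/7 − 51200/3 + 30720 − 25600 + 25600/3 = 5120/21.
  ∫_0^4 (u')² dx = ∫_0^4 (225*x^4/16 - 150*x^3 + 550*x^2 - 800*x + 400) dx. Term by term:
    ∫_0^4 225*x^4/16 dx = 2880;  ∫_0^4 -150*x^3 dx = -9600;  ∫_0^4 550*x^2 dx = 35200/3;
    ∫_0^4 -800*x dx = -6400;  ∫_0^4 400 dx = 1600.
  Sum: 2880 − 9600 + 35200/3 − 6400 + 1600 = 640/3.
∫_0^4 u² dx = 5120/21, so ||u||_L² = 32*sqrt(105)/21.
∫_0^4 (u')² dx = 640/3, so ||u'||_L² = 8*sqrt(30)/3.
Ratio ||u||_L² / ||u'||_L² = 2*sqrt(14)/7.
Sharp Poincaré constant on H^1_0(0, 4) is C_P = L/π = 4/π, achieved by sin(π/4·x).
A polynomial bump cannot attain the sharp Poincaré constant (only the first sine eigenfunction does), so the ratio is strictly less than C_P, consistent with ||u||_L² ≤ C_P ||u'||_L².


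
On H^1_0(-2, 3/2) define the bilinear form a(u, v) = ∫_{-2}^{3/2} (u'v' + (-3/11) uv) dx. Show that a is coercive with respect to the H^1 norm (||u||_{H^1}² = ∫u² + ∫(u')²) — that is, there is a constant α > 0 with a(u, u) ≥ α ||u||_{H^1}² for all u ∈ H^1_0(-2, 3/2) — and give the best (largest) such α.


α = (-147 + 44*π^2)/(11*(4*π^2 + 49))

Coercivity of a(·,·) on H^1_0(-2, 3/2) means a(u, u) ≥ α ||u||_{H^1}² for every u ∈ H^1_0.
The interval has length L = 7/2, and Poincaré/coercivity depend only on L. Here a(u, u) = ∫(u')² + (-3/11)·∫u².
Here c = -3/11 < 0 with |c| < (π/L)² = 4*π^2/49, so coercivity still holds. The condition a(u,u) ≥ α||u||_{H^1}² reads (1−α)∫(u')² ≥ (α−c)∫u². Any admissible α is ≤ 1 (rapidly oscillating u have ∫u²/∫(u')² → 0), and α = 1 would force 0 ≥ (1−c)∫u², impossible since c < 1; so 1−α > 0. By the sharp Poincaré inequality on H^1_0 of an interval of length L, ∫(u')² ≥ (π/L)²∫u² with equality for the first sine mode sin(π(x−x₀)/L) (x₀ the left endpoint), so the inequality holds for all u iff (1−α)(π/L)² ≥ α − c, i.e. α ≤ ((π/L)² + c)/((π/L)² + 1) = (1 + c(L/π)²)/(1 + (L/π)²). (Direct route, valid since c ≤ 0: Poincaré gives c∫u² ≥ c(L/π)²∫(u')², so a(u,u) ≥ (1 + c(L/π)²)∫(u')², while ||u||_{H^1}² ≤ (1 + (L/π)²)∫(u')²; dividing yields the same α.) With (π/L)² = 4*π^2/49 and c = -3/11, the largest admissible constant is α = ((π/L)² + c)/((π/L)² + 1).
Simplifying, α = (-147 + 44*π^2)/(11*(4*π^2 + 49)).


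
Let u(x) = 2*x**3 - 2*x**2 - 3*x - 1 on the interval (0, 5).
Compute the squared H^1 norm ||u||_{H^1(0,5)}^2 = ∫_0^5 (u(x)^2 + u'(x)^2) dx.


||u||_{H^1}^2 = 246350/7

The H^1 norm (squared) on an interval (0, L) is
  ||u||_{H^1}^2 = ∫_0^L u(x)^2 dx + ∫_0^L u'(x)^2 dx.
Compute u'(x) = 6*x**2 - 4*x - 3.
Then u(x)^2 = 4*x**6 - 8*x**5 - 8*x**4 + 8*x**3 + 13*x**2 + 6*x + 1 and u'(x)^2 = 36*x**4 - 48*x**3 - 20*x**2 + 24*x + 9.
Integrate each monomial from 0 to 5 using ∫_0^5 c·x^n dx = c·5^(n+1)/(n+1):
  ∫_0^5 u(x)^2 dx = ∫_0^5 (4*x^6 - 8*x^5 - 8*x^4 + 8*x^3 + 13*x^2 + 6*x + 1) dx. Term by term:
    ∫_0^5 4*x^6 dx = 312500/7;  ∫_0^5 -8*x^5 dx = -62500/3;  ∫_0^5 -8*x^4 dx = -5000;
    ∫_0^5 8*x^3 dx = 1250;  ∫_0^5 13*x^2 dx = 1625/3;  ∫_0^5 6*x dx = 75;
    ∫_0^5 1 dx = 5.
  Sum: 312500/7 − 62500/3 − 5000 + 1250 + 1625/3 + 75 + 5 = 434305/21.
  ∫_0^5 u'(x)^2 dx = ∫_0^5 (36*x^4 - 48*x^3 - 20*x^2 + 24*x + 9) dx. Term by term:
    ∫_0^5 36*x^4 dx = 22500;  ∫_0^5 -48*x^3 dx = -7500;  ∫_0^5 -20*x^2 dx = -2500/3;
    ∫_0^5 24*x dx = 300;  ∫_0^5 9 dx = 45.
  Sum: 22500 − 7500 − 2500/3 + 300 + 45 = 43535/3.
Adding: ||u||_{H^1}^2 = 434305/21 + 43535/3 = 246350/7.


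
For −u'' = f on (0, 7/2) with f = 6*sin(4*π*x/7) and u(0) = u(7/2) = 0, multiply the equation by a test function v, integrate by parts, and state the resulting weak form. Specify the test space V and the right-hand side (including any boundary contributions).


V = H^1_0(0, 7/2) (so v(0) = v(7/2) = 0); weak form: ∫_0^7/2 u'v' dx = ∫_0^7/2 (6*sin(4*π*x/7)) v dx for all v ∈ V.

Multiply both sides by a test function v and integrate from 0 to 7/2:
  ∫_0^7/2 −u''(x) v(x) dx = ∫_0^7/2 f(x) v(x) dx.
Integrate the LHS by parts once:
  ∫_0^7/2 −u'' v dx = −[u'(x) v(x)]_0^7/2 + ∫_0^7/2 u'(x) v'(x) dx.
Thus ∫_0^7/2 u'(x) v'(x) dx = ∫_0^7/2 f(x) v(x) dx + [u'(x) v(x)]_0^7/2.
Choose V so that boundary terms are either known or forced to vanish.
u is Dirichlet: u(0) = u(7/2) = 0. Let V = H^1_0(0, 7/2); then v(0) = v(7/2) = 0, and [u' v]_0^7/2 = 0.
Weak formulation: find u (satisfying any essential BC) such that ∫_0^7/2 u'(x) v'(x) dx = ∫_0^7/2 f v dx for all v ∈ V.
Substituting f(x) = 6*sin(4*π*x/7), the right-hand side is ∫_0^7/2 (6*sin(4*π*x/7)) v dx.
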